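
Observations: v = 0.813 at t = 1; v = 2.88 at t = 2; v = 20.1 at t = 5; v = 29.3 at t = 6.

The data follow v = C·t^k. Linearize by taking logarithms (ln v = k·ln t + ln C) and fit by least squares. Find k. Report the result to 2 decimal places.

k = 2.02

With ln vᵢ as the transformed response and ln tᵢ as the regressor:
Sums: Σln t = 4.0943, Σ(ln t)² = 6.2811, Σln v = 7.2291, Σln t·ln v = 11.6145.
Normal system: [[6.2811, 4.0943]; [4.0943, 4]]·[k, ln C]ᵀ = [11.6145, 7.2291]ᵀ.
Δ = 6.2811·4 − (4.0943)² = 8.3609; k = (11.6145·4 − 4.0943·7.2291)/8.3609 = 2.01649, ln C = (6.2811·7.2291 − 4.0943·11.6145)/8.3609 = -0.25678.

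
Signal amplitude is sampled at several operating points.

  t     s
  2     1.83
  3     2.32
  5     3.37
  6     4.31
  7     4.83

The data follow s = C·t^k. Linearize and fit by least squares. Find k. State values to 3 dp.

Linearized form: ln s = k·ln t + ln C. From the 5 transformed points,
Σln t = 7.1389, Σ(ln t)² = 11.2747, Σln s = 5.6966, Σln t·ln s = 8.9809.
Equations: 11.2747·k + 7.1389·ln C = 8.9809;  7.1389·k + 5·ln C = 5.6966.
Slope k = (n·Σln t·ln s − Σln t·Σln s)/(n·Σ(ln t)² − (Σln t)²) = (5·8.9809 − 7.1389·5.6966)/5.4099 = 0.78329; ln C = (Σln s − k·Σln t)/n = 0.02096.

k = 0.783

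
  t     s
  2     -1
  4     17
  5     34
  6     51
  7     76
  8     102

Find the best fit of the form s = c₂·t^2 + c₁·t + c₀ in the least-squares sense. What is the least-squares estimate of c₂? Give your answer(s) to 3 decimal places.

c₂ = 1.964

With design matrix X, XᵀX = [[8690, 1268, 194]; [1268, 194, 32]; [194, 32, 6]] and Xᵀs = [13206, 1890, 279]ᵀ.
Solving the 3×3 system (Gaussian elimination) gives c₂ = 55/28, c₁ = -169/70, c₀ = -579/140.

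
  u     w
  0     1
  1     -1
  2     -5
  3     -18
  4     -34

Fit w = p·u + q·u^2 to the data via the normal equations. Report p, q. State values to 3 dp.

Forming MᵀM = [[30, 100]; [100, 354]] and Mᵀw = [-201, -727]ᵀ gives MᵀM·[p, q]ᵀ = Mᵀw.
Determinant 30·354 − 100² = 620.
p = ((-201)·354 − 100·(-727))/620 = 773/310; q = (30·(-727) − 100·(-201))/620 = -171/62.

p = 2.494, q = -2.758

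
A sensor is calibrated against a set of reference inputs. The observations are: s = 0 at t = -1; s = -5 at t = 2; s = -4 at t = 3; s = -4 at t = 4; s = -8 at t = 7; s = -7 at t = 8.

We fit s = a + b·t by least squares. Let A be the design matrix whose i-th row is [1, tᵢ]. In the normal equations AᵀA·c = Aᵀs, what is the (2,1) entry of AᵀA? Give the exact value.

23

Row 2 ↔ basis t, column 1 ↔ basis 1, so (AᵀA)_{2,1} = Σᵢ t = (-1)·(1) + (2)·(1) + (3)·(1) + (4)·(1) + (7)·(1) + (8)·(1) = 23.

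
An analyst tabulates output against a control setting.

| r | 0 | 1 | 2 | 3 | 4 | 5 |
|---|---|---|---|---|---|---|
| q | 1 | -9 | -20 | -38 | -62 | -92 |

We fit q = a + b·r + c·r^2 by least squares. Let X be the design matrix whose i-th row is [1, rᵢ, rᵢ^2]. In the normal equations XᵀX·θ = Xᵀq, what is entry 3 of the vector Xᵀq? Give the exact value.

-3723

Entry 3 ↔ basis r^2, so (Xᵀq)_{3} = Σᵢ (r^2)·qᵢ = (0)·(1) + (1)·(-9) + (4)·(-20) + (9)·(-38) + (16)·(-62) + (25)·(-92) = -3723.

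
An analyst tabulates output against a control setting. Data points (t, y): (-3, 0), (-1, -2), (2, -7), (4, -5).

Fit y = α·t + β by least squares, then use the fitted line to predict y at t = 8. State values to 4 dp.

Forming MᵀM = [[30, 2]; [2, 4]] and Mᵀy = [-32, -14]ᵀ gives MᵀM·[α, β]ᵀ = Mᵀy.
det = 30·4 − 2² = 116.
α = ((-32)·4 − 2·(-14))/116 = -25/29; β = (30·(-14) − 2·(-32))/116 = -89/29.
At t = 8: ŷ = (-25/29)·(8) + (-89/29)·(1) = -289/29.

ŷ = -9.9655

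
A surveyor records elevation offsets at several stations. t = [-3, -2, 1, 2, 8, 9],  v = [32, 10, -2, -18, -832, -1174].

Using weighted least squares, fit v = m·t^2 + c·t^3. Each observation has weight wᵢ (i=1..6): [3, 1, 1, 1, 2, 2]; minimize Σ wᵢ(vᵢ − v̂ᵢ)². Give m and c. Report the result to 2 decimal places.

m = -0.96, c = -1.50

Sums needed: Σwᵢ·t^2·t^2 = 21590, Σwᵢ·t^2·t^3 = 182906, Σwᵢ·t^3·t^3 = 1589486.
And Σwᵢ·t^2·v = -295854, Σwᵢ·t^3·v = -2566478.
AᵀWA·[m, c]ᵀ = AᵀWv becomes [[21590, 182906]; [182906, 1589486]]·[m, c]ᵀ = [-295854, -2566478]ᵀ.
Δ = 21590·1589486 − 182906² = 862397904.
m = ((-295854)·1589486 − 182906·(-2566478))/862397904 = -103945747/107799738; c = (21590·(-2566478) − 182906·(-295854))/862397904 = -162098537/107799738.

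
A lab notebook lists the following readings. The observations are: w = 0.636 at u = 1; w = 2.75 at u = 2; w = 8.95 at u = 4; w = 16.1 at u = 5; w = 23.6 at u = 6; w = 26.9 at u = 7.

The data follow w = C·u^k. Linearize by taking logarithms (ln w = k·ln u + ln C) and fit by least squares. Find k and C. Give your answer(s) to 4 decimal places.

Taking logs, ln w = k·ln u + ln C, so regress ln w on ln u.
Σln u = 7.4265, Σ(ln u)² = 11.9895, Σln w = 11.9829, Σln u·ln w = 20.2822.
Equations: 11.9895·k + 7.4265·ln C = 20.2822;  7.4265·k + 6·ln C = 11.9829.
Δ = 11.9895·6 − (7.4265)² = 16.7835; k = (20.2822·6 − 7.4265·11.9829)/16.7835 = 1.94843, ln C = (11.9895·11.9829 − 7.4265·20.2822)/16.7835 = -0.41454, so C = exp(-0.41454) = 0.66064.

k = 1.9484, C = 0.6606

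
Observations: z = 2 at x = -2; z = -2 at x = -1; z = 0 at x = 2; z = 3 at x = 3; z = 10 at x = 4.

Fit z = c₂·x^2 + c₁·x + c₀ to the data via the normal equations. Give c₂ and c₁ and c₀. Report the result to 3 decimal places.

The normal system AᵀA·[c₂, c₁, c₀]ᵀ = Aᵀz is [[370, 90, 34]; [90, 34, 6]; [34, 6, 5]]·[c₂, c₁, c₀]ᵀ = [193, 47, 13]ᵀ.
Inverting the 3×3 Gram matrix, [c₂, c₁, c₀]ᵀ = [1573/1624, -985/1624, -189/58]ᵀ.

c₂ = 0.969, c₁ = -0.607, c₀ = -3.259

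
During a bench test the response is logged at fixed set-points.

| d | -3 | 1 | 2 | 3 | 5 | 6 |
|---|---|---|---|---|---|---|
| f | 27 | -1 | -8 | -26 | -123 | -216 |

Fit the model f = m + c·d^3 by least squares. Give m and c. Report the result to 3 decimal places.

m = 0.363, c = -0.998

Entries of MᵀM: Σ1 = 6, Σd^3 = 350, Σd^3·d^3 = 63804.
For Mᵀf: Σf = -347, Σd^3·f = -63527.
So MᵀM·[m, c]ᵀ = Mᵀf: [[6, 350]; [350, 63804]]·[m, c]ᵀ = [-347, -63527]ᵀ.
det = 6·63804 − 350² = 260324.
m = ((-347)·63804 − 350·(-63527))/260324 = 47231/130162; c = (6·(-63527) − 350·(-347))/260324 = -64928/65081.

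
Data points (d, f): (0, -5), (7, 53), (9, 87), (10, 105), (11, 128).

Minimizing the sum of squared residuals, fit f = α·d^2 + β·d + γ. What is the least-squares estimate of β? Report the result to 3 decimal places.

Forming MᵀM = [[33603, 3403, 351]; [3403, 351, 37]; [351, 37, 5]] and Mᵀf = [35632, 3612, 368]ᵀ gives MᵀM·[α, β, γ]ᵀ = Mᵀf.
Inverting the 3×3 Gram matrix, [α, β, γ]ᵀ = [50524/53671, 90682/53671, -267646/53671]ᵀ.

β = 1.690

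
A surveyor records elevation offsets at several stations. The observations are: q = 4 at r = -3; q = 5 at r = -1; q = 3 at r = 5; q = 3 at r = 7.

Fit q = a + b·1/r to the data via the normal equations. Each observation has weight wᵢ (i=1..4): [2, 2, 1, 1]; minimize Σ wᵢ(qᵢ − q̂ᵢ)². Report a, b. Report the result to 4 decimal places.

a = 3.3437, b = -1.6945

Compute the Gram sums: Σwᵢ·1 = 6, Σwᵢ·1/r = -244/105, Σwᵢ·1/r·1/r = 25166/11025.
Right-hand side: Σwᵢ·q = 24, Σwᵢ·1/r·q = -1222/105.
Determinant 6·(25166/11025) − (-244/105)² = 18292/2205.
a = (24·(25166/11025) − (-244/105)·(-1222/105))/(18292/2205) = 76454/22865; b = (6·(-1222/105) − (-244/105)·24)/(18292/2205) = -7749/4573.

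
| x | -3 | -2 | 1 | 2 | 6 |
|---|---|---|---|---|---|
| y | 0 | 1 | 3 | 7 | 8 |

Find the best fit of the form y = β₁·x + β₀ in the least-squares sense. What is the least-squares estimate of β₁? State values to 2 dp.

The normal system MᵀM·[β₁, β₀]ᵀ = Mᵀy is [[54, 4]; [4, 5]]·[β₁, β₀]ᵀ = [63, 19]ᵀ.
Determinant 54·5 − 4² = 254.
β₁ = (63·5 − 4·19)/254 = 239/254; β₀ = (54·19 − 4·63)/254 = 387/127.

β₁ = 0.94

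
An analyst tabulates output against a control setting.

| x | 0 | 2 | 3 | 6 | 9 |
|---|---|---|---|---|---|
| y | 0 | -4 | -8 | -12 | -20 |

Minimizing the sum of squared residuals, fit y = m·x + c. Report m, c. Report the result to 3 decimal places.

Setting ∂/∂m … = 0 gives: 130·m + 20·c = -284;  20·m + 5·c = -44.
Determinant 130·5 − 20² = 250.
m = ((-284)·5 − 20·(-44))/250 = -54/25; c = (130·(-44) − 20·(-284))/250 = -4/25.

m = -2.160, c = -0.160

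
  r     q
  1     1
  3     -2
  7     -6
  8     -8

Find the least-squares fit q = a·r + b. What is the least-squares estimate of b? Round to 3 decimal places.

Compute the Gram sums: Σr·r = 123, Σr = 19, Σ1 = 4.
Right-hand side: Σr·q = -111, Σq = -15.
Eliminating b: 4·(row 1) − 19·(row 2) gives 131·a = 4·(-111) − 19·(-15) = -159, so a = -159/131.
Then b = ((-15) − 19·(-159/131))/4 = 264/131.

b = 2.015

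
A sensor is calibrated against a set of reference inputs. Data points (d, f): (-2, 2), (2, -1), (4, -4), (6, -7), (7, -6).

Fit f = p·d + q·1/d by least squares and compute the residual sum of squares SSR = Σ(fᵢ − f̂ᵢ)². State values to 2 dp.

The normal equations are: 109·p + 5·q = -106;  5·p + (4309/7056)·q = -95/21.
(Σd·d = 109, Σd·1/d = 5, Σ1/d·1/d = 4309/7056, Σd·f = -106, Σ1/d·f = -95/21.)
det = 109·(4309/7056) − 5² = 293281/7056.
p = ((-106)·(4309/7056) − 5·(-95/21))/(293281/7056) = -297154/293281; q = (109·(-95/21) − 5·(-106))/(293281/7056) = 260400/293281.
Residuals: 122454/293281, 170827/293281, -49608/293281, -313443/293281, 283192/293281; SSR = 767462/293281.

SSR = 2.62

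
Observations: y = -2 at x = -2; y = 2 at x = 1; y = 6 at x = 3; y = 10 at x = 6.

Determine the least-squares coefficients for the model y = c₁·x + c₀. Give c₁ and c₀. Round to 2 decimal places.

c₁ = 1.53, c₀ = 0.94

Sums needed: Σx·x = 50, Σx = 8, Σ1 = 4.
Right-hand side: Σx·y = 84, Σy = 16.
Determinant 50·4 − 8² = 136.
c₁ = (84·4 − 8·16)/136 = 26/17; c₀ = (50·16 − 8·84)/136 = 16/17.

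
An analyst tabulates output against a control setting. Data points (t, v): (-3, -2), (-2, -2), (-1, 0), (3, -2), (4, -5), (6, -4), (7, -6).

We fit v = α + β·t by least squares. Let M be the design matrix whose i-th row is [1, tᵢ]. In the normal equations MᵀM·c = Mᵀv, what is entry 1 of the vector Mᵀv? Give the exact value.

Entry 1 ↔ basis 1, so (Mᵀv)_{1} = Σᵢ vᵢ = (1)·(-2) + (1)·(-2) + (1)·(0) + (1)·(-2) + (1)·(-5) + (1)·(-4) + (1)·(-6) = -21.

-21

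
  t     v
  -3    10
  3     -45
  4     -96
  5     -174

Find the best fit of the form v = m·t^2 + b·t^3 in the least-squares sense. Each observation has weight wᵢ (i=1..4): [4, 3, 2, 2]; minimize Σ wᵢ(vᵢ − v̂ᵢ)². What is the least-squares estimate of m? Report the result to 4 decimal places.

Setting ∂/∂m … = 0 gives: 2329·m + 8055·b = -12627;  8055·m + 44545·b = -60513.
Determinant 2329·44545 − 8055² = 38862280.
m = ((-12627)·44545 − 8055·(-60513))/38862280 = -3751875/1943114; b = (2329·(-60513) − 8055·(-12627))/38862280 = -9806073/9715570.

m = -1.9309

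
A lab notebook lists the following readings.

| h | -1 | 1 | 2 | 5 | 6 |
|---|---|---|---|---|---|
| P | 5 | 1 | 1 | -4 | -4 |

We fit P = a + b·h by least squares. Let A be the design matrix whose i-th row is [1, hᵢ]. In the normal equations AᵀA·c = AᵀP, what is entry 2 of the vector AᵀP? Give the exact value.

-46

Entry 2 ↔ basis h, so (AᵀP)_{2} = Σᵢ (h)·Pᵢ = (-1)·(5) + (1)·(1) + (2)·(1) + (5)·(-4) + (6)·(-4) = -46.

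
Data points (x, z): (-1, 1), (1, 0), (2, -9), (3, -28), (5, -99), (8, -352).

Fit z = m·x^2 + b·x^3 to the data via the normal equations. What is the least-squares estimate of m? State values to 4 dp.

m = -1.4175

Entries of MᵀM: Σx^2·x^2 = 4820, Σx^2·x^3 = 36168, Σx^3·x^3 = 278564.
Moment sums: Σx^2·z = -25290, Σx^3·z = -193428.
So MᵀM·[m, b]ᵀ = Mᵀz: [[4820, 36168]; [36168, 278564]]·[m, b]ᵀ = [-25290, -193428]ᵀ.
Determinant 4820·278564 − 36168² = 34554256.
m = ((-25290)·278564 − 36168·(-193428))/34554256 = -556587/392662; b = (4820·(-193428) − 36168·(-25290))/34554256 = -1102140/2159641.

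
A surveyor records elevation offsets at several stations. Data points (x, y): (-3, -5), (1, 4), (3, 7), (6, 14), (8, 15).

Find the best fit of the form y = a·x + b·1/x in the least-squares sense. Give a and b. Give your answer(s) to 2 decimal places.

With design matrix A, AᵀA = [[119, 5]; [5, 81/64]] and Aᵀy = [244, 293/24]ᵀ.
det = 119·(81/64) − 5² = 8039/64.
a = (244·(81/64) − 5·(293/24))/(8039/64) = 47572/24117; b = (119·(293/24) − 5·244)/(8039/64) = 44696/24117.

a = 1.97, b = 1.85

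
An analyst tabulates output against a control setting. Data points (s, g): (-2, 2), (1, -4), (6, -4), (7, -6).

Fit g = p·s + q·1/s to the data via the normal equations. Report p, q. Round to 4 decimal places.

p = -0.6939, q = -2.8873

Compute the Gram sums: Σs·s = 90, Σs·1/s = 4, Σ1/s·1/s = 1145/882.
For Xᵀg: Σs·g = -74, Σ1/s·g = -137/21.
Normal equations: [[90, 4]; [4, 1145/882]]·[p, q]ᵀ = [-74, -137/21]ᵀ.
Δ = 90·(1145/882) − 4² = 4941/49.
p = ((-74)·(1145/882) − 4·(-137/21))/(4941/49) = -30857/44469; q = (90·(-137/21) − 4·(-74))/(4941/49) = -14266/4941.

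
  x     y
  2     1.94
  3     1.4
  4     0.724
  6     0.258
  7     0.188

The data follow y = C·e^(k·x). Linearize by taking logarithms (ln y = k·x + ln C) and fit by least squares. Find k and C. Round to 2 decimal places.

Taking logs, ln y = k·x + ln C, so regress ln y on x.
Σx = 22.0000, Σ(x)² = 114.0000, Σln y = -2.3499, Σx·ln y = -18.7850.
Equations: 114.0000·k + 22.0000·ln C = -18.7850;  22.0000·k + 5·ln C = -2.3499.
Solving (det = 86.0000): k = -0.49101, ln C = 1.69047, so C = exp(1.69047) = 5.42204.

k = -0.49, C = 5.42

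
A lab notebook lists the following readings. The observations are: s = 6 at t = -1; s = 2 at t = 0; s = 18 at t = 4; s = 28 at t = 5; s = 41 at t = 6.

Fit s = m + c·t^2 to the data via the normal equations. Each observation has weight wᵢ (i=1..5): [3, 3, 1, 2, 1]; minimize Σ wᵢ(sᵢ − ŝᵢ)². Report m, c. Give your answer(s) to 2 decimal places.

The normal equations are: 10·m + 105·c = 139;  105·m + 2805·c = 3182.
(Σwᵢ·1 = 10, Σwᵢ·t^2 = 105, Σwᵢ·t^2·t^2 = 2805, Σwᵢ·s = 139, Σwᵢ·t^2·s = 3182.)
Δ = 10·2805 − 105² = 17025.
m = (139·2805 − 105·3182)/17025 = 3719/1135; c = (10·3182 − 105·139)/17025 = 689/681.

m = 3.28, c = 1.01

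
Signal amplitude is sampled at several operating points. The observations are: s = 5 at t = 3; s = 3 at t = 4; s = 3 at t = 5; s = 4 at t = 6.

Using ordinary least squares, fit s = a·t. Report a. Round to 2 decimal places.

AᵀA·[a]ᵀ = Aᵀs reads: 86·a = 66.
(Σt·t = 86, Σt·s = 66.)
Hence a = 66 / 86 ≈ 0.767442.

a = 0.77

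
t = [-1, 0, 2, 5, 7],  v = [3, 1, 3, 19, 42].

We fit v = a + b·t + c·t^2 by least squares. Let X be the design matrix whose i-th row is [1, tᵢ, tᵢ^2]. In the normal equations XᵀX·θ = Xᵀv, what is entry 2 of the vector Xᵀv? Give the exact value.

392

Entry 2 ↔ basis t, so (Xᵀv)_{2} = Σᵢ (t)·vᵢ = (-1)·(3) + (0)·(1) + (2)·(3) + (5)·(19) + (7)·(42) = 392.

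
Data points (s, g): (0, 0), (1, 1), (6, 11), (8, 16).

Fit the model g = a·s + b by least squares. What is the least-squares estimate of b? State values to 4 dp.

Compute the Gram sums: Σs·s = 101, Σs = 15, Σ1 = 4.
For Xᵀg: Σs·g = 195, Σg = 28.
So XᵀX·[a, b]ᵀ = Xᵀg: [[101, 15]; [15, 4]]·[a, b]ᵀ = [195, 28]ᵀ.
det = 101·4 − 15² = 179.
a = (195·4 − 15·28)/179 = 360/179; b = (101·28 − 15·195)/179 = -97/179.

b = -0.5419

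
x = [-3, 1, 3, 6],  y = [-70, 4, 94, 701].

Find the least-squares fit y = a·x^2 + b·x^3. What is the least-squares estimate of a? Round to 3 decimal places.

a = 1.316

Compute the Gram sums: Σx^2·x^2 = 1459, Σx^2·x^3 = 7777, Σx^3·x^3 = 48115.
Moment sums: Σx^2·y = 25456, Σx^3·y = 155848.
Normal equations: [[1459, 7777]; [7777, 48115]]·[a, b]ᵀ = [25456, 155848]ᵀ.
det = 1459·48115 − 7777² = 9718056.
a = (25456·48115 − 7777·155848)/9718056 = 177577/134973; b = (1459·155848 − 7777·25456)/9718056 = 408485/134973.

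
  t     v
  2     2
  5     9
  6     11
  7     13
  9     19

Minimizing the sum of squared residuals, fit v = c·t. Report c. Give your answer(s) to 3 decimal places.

c = 1.933

Compute the Gram sums: Σt·t = 195.
And Σt·v = 377.
So AᵀA·[c]ᵀ = Aᵀv: [[195]]·[c]ᵀ = [377]ᵀ.
c = 377/195 = 1.93333.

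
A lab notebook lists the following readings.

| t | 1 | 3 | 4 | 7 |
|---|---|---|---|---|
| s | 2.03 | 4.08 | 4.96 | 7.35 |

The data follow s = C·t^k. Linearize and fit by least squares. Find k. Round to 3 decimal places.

k = 0.658

Linearized form: ln s = k·ln t + ln C. From the 4 transformed points,
Σln t = 4.4308, Σ(ln t)² = 6.9153, Σln s = 5.7102, Σln t·ln s = 7.6463.
Equations: 6.9153·k + 4.4308·ln C = 7.6463;  4.4308·k + 4·ln C = 5.7102.
Slope k = (n·Σln t·ln s − Σln t·Σln s)/(n·Σ(ln t)² − (Σln t)²) = (4·7.6463 − 4.4308·5.7102)/8.0292 = 0.65811; ln C = (Σln s − k·Σln t)/n = 0.69856.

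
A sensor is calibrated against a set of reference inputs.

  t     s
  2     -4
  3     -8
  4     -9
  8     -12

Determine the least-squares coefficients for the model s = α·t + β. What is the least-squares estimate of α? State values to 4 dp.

Normal-equation sums: Σt·t = 93, Σt = 17, Σ1 = 4.
Moment sums: Σt·s = -164, Σs = -33.
det = 93·4 − 17² = 83.
α = ((-164)·4 − 17·(-33))/83 = -95/83; β = (93·(-33) − 17·(-164))/83 = -281/83.

α = -1.1446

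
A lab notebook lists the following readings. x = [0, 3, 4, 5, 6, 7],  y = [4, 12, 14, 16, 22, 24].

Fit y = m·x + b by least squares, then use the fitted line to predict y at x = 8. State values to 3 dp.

From the data, Σx·x = 135, Σx = 25, Σ1 = 6.
Right-hand side: Σx·y = 472, Σy = 92.
Eliminating b: 6·(row 1) − 25·(row 2) gives 185·m = 6·472 − 25·92 = 532, so m = 532/185.
Then b = (92 − 25·(532/185))/6 = 124/37.
At x = 8: ŷ = (532/185)·(8) + (124/37)·(1) = 4876/185.

ŷ = 26.357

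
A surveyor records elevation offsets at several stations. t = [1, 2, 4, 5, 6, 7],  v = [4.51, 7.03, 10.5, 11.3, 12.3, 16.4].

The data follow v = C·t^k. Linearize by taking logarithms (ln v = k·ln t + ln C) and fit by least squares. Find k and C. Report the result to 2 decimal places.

k = 0.61, C = 4.51

With ln vᵢ as the transformed response and ln tᵢ as the regressor:
Over the data: Σln t = 7.4265, Σ(ln t)² = 11.9895, Σln v = 13.5395, Σln t·ln v = 18.4539.
Normal system: [[11.9895, 7.4265]; [7.4265, 6]]·[k, ln C]ᵀ = [18.4539, 13.5395]ᵀ.
Slope k = (n·Σln t·ln v − Σln t·Σln v)/(n·Σ(ln t)² − (Σln t)²) = (6·18.4539 − 7.4265·13.5395)/16.7835 = 0.60603; ln C = (Σln v − k·Σln t)/n = 1.50648, so C = exp(1.50648) = 4.51080.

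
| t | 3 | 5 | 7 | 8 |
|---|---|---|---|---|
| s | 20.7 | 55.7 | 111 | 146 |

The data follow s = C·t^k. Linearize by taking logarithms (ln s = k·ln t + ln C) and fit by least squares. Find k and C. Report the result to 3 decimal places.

k = 1.991, C = 2.301

Linearized form: ln s = k·ln t + ln C. From the 4 transformed points,
Σln t = 6.7334, Σ(ln t)² = 11.9079, Σln s = 16.7433, Σln t·ln s = 29.3263.
Equations: 11.9079·k + 6.7334·ln C = 29.3263;  6.7334·k + 4·ln C = 16.7433.
Slope k = (n·Σln t·ln s − Σln t·Σln s)/(n·Σ(ln t)² − (Σln t)²) = (4·29.3263 − 6.7334·16.7433)/2.2928 = 1.99148; ln C = (Σln s − k·Σln t)/n = 0.83345, so C = exp(0.83345) = 2.30124.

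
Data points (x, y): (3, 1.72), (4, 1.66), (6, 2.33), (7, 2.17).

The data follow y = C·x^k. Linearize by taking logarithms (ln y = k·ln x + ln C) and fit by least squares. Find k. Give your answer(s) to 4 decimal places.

k = 0.3779

With ln yᵢ as the transformed response and ln xᵢ as the regressor:
Σln x = 6.2226, Σ(ln x)² = 10.1257, Σln y = 2.6697, Σln x·ln y = 4.3215.
Equations: 10.1257·k + 6.2226·ln C = 4.3215;  6.2226·k + 4·ln C = 2.6697.
Solving (det = 1.7825): k = 0.37787, ln C = 0.07961.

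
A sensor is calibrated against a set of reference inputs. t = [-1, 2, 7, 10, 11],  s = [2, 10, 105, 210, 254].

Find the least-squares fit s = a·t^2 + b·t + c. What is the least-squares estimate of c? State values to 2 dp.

c = 0.61

Setting ∂/∂a … = 0 gives: 27059·a + 2681·b + 275·c = 56921;  2681·a + 275·b + 29·c = 5647;  275·a + 29·b + 5·c = 581.
(Σt^2·t^2 = 27059, Σt^2·t = 2681, Σt^2 = 275, Σt·t = 275, Σt = 29, Σ1 = 5, Σt^2·s = 56921, Σt·s = 5647, Σs = 581.)
Solving the 3×3 system (Gaussian elimination) gives a = 40277/19824, b = 4377/6608, c = 103/168.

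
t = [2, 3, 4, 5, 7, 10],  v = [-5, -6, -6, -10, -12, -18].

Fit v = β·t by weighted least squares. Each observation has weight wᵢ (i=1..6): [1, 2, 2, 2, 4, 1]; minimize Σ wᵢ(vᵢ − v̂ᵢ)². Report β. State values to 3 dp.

β = -1.775

From the data, Σwᵢ·t·t = 400.
Moment sums: Σwᵢ·t·v = -710.
XᵀWX·[β]ᵀ = XᵀWv becomes [[400]]·[β]ᵀ = [-710]ᵀ.
β = (-710)/400 = -1.775.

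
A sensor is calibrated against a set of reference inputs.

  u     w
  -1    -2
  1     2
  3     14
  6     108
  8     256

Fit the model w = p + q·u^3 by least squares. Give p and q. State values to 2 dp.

p = 0.15, q = 0.50

With design matrix M, MᵀM = [[5, 755]; [755, 309531]] and Mᵀw = [378, 154782]ᵀ.
Eliminating q: 309531·(row 1) − 755·(row 2) gives 977630·p = 309531·378 − 755·154782 = 142308, so p = 1206/8285.
Then q = (154782 − 755·(1206/8285))/309531 = 828/1657.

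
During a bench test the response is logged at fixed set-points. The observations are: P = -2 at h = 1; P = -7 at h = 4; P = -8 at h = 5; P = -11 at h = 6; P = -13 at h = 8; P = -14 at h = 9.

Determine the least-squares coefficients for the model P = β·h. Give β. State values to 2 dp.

The normal system MᵀM·[β]ᵀ = MᵀP is [[223]]·[β]ᵀ = [-366]ᵀ.
Hence β = -366 / 223 ≈ -1.64126.

β = -1.64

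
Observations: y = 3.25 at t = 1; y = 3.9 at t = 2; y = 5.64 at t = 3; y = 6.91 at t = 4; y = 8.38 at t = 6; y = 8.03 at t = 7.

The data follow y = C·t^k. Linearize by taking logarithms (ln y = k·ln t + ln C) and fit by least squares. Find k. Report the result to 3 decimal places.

k = 0.526

Taking logs, ln y = k·ln t + ln C, so regress ln y on ln t.
Over the data: Σln t = 6.9157, Σ(ln t)² = 10.6062, Σln y = 10.4115, Σln t·ln y = 13.3862.
Normal system: [[10.6062, 6.9157]; [6.9157, 6]]·[k, ln C]ᵀ = [13.3862, 10.4115]ᵀ.
Slope k = (n·Σln t·ln y − Σln t·Σln y)/(n·Σ(ln t)² − (Σln t)²) = (6·13.3862 − 6.9157·10.4115)/15.8099 = 0.52587; ln C = (Σln y − k·Σln t)/n = 1.12912.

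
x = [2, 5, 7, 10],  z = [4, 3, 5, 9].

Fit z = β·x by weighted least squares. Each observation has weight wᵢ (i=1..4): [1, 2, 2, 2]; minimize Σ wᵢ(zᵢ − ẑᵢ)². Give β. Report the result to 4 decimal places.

Normal-equation sums: Σwᵢ·x·x = 352.
For MᵀWz: Σwᵢ·x·z = 288.
β = 288/352 = 0.818182.

β = 0.8182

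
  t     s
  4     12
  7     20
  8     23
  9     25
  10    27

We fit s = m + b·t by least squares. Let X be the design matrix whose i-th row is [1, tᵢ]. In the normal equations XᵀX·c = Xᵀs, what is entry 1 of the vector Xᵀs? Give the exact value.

Entry 1 ↔ basis 1, so (Xᵀs)_{1} = Σᵢ sᵢ = (1)·(12) + (1)·(20) + (1)·(23) + (1)·(25) + (1)·(27) = 107.

107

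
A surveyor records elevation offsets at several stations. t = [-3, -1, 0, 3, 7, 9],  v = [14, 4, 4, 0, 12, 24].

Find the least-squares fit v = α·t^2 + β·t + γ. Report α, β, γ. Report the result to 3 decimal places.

Setting ∂/∂α … = 0 gives: 9125·α + 1071·β + 149·γ = 2662;  1071·α + 149·β + 15·γ = 254;  149·α + 15·β + 6·γ = 58.
(Σt^2·t^2 = 9125, Σt^2·t = 1071, Σt^2 = 149, Σt·t = 149, Σt = 15, Σ1 = 6, Σt^2·v = 2662, Σt·v = 254, Σv = 58.)
Row-reducing yields α = 90119/175450, β = -35731/15950, γ = 220332/87725.

α = 0.514, β = -2.240, γ = 2.512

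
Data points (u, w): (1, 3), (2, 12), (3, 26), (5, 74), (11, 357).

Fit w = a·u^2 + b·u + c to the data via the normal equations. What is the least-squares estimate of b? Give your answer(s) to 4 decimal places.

b = -0.0119

AᵀA·[a, b, c]ᵀ = Aᵀw reads: 15364·a + 1492·b + 160·c = 45332;  1492·a + 160·b + 22·c = 4402;  160·a + 22·b + 5·c = 472.
(Σu^2·u^2 = 15364, Σu^2·u = 1492, Σu^2 = 160, Σu·u = 160, Σu = 22, Σ1 = 5, Σu^2·w = 45332, Σu·w = 4402, Σw = 472.)
Solving the 3×3 system (Gaussian elimination) gives a = 48845/16548, b = -1/84, c = -1/394.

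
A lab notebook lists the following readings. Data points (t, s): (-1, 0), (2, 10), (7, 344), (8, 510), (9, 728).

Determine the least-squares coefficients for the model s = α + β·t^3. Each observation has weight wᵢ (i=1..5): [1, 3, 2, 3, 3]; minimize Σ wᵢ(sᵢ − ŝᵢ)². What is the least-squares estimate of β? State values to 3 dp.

The normal equations are: 12·α + 4432·β = 4432;  4432·α + 2616246·β = 2611720.
(Σwᵢ·1 = 12, Σwᵢ·t^3 = 4432, Σwᵢ·t^3·t^3 = 2616246, Σwᵢ·s = 4432, Σwᵢ·t^3·s = 2611720.)
Δ = 12·2616246 − 4432² = 11752328.
α = (4432·2616246 − 4432·2611720)/11752328 = 2507404/1469041; β = (12·2611720 − 4432·4432)/11752328 = 1462252/1469041.

β = 0.995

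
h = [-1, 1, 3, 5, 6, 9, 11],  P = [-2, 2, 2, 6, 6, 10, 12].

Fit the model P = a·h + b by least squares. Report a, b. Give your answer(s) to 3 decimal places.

AᵀA·[a, b]ᵀ = AᵀP reads: 274·a + 34·b = 298;  34·a + 7·b = 36.
(Σh·h = 274, Σh = 34, Σ1 = 7, Σh·P = 298, ΣP = 36.)
Δ = 274·7 − 34² = 762.
a = (298·7 − 34·36)/762 = 431/381; b = (274·36 − 34·298)/762 = -134/381.

a = 1.131, b = -0.352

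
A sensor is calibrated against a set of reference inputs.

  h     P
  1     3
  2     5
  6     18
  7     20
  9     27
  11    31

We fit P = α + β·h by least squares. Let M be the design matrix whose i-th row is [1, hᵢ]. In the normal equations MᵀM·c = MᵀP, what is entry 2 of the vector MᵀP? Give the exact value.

845

Entry 2 ↔ basis h, so (MᵀP)_{2} = Σᵢ (h)·Pᵢ = (1)·(3) + (2)·(5) + (6)·(18) + (7)·(20) + (9)·(27) + (11)·(31) = 845.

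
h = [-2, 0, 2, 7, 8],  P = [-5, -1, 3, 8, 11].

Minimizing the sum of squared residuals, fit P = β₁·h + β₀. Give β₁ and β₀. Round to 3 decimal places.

Forming MᵀM = [[121, 15]; [15, 5]] and MᵀP = [160, 16]ᵀ gives MᵀM·[β₁, β₀]ᵀ = MᵀP.
Determinant 121·5 − 15² = 380.
β₁ = (160·5 − 15·16)/380 = 28/19; β₀ = (121·16 − 15·160)/380 = -116/95.

β₁ = 1.474, β₀ = -1.221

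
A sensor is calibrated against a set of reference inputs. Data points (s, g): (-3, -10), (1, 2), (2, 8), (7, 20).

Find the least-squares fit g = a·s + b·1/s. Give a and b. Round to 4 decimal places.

a = 2.9698, b = 0.2252

Setting ∂/∂a … = 0 gives: 63·a + 4·b = 188;  4·a + (2437/1764)·b = 256/21.
(Σs·s = 63, Σs·1/s = 4, Σ1/s·1/s = 2437/1764, Σs·g = 188, Σ1/s·g = 256/21.)
Eliminating b: (2437/1764)·(row 1) − 4·(row 2) gives (1989/28)·a = (2437/1764)·188 − 4·(256/21) = 93035/441, so a = 372140/125307.
Then b = ((256/21) − 4·(372140/125307))/(2437/1764) = 448/1989.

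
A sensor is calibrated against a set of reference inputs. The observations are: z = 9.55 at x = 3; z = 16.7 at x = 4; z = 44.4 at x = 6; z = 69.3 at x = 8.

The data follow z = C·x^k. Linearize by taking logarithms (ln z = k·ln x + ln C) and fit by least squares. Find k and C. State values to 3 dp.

k = 2.078, C = 0.975

Let Y = ln z. Fitting Y = k·ln x + ln C by least squares:
XᵀX = [[10.6632, 6.3561]; [6.3561, 4]], rhs = [21.9922, 13.1036]ᵀ  (here Σln x = 6.3561, Σ(ln x)² = 10.6632, Σln z = 13.1036, Σln x·ln z = 21.9922).
Δ = 10.6632·4 − (6.3561)² = 2.2529; k = (21.9922·4 − 6.3561·13.1036)/2.2529 = 2.07771, ln C = (10.6632·13.1036 − 6.3561·21.9922)/2.2529 = -0.02562, so C = exp(-0.02562) = 0.97470.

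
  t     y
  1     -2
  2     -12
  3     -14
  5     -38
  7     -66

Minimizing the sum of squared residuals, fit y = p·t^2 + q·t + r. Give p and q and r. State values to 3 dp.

Sums needed: Σt^2·t^2 = 3124, Σt^2·t = 504, Σt^2 = 88, Σt·t = 88, Σt = 18, Σ1 = 5.
And Σt^2·y = -4360, Σt·y = -720, Σy = -132.
MᵀM·[p, q, r]ᵀ = Mᵀy becomes [[3124, 504, 88]; [504, 88, 18]; [88, 18, 5]]·[p, q, r]ᵀ = [-4360, -720, -132]ᵀ.
Inverting the 3×3 Gram matrix, [p, q, r]ᵀ = [-446/469, -1350/469, 328/469]ᵀ.

p = -0.951, q = -2.878, r = 0.699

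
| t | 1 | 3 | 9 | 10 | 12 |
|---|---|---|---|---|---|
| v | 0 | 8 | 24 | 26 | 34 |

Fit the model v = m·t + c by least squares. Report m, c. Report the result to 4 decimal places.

m = 2.9333, c = -2.1333

Entries of XᵀX: Σt·t = 335, Σt = 35, Σ1 = 5.
Right-hand side: Σt·v = 908, Σv = 92.
XᵀX·[m, c]ᵀ = Xᵀv becomes [[335, 35]; [35, 5]]·[m, c]ᵀ = [908, 92]ᵀ.
Δ = 335·5 − 35² = 450.
m = (908·5 − 35·92)/450 = 44/15; c = (335·92 − 35·908)/450 = -32/15.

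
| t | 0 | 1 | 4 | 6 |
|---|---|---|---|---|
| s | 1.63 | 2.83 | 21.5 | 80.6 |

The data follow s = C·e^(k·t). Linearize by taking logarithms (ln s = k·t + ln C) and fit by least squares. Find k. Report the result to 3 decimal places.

k = 0.657

Let Y = ln s. Fitting Y = k·t + ln C by least squares:
Σt = 11.0000, Σ(t)² = 53.0000, Σln s = 8.9864, Σt·ln s = 39.6495.
Equations: 53.0000·k + 11.0000·ln C = 39.6495;  11.0000·k + 4·ln C = 8.9864.
Solving (det = 91.0000): k = 0.65657, ln C = 0.44105.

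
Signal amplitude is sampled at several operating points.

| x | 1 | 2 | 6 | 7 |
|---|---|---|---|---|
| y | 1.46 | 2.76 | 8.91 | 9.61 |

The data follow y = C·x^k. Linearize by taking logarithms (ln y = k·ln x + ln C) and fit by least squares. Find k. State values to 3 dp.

Linearized form: ln y = k·ln x + ln C. From the 4 transformed points,
Σln x = 4.4308, Σ(ln x)² = 7.4774, Σln y = 5.8436, Σln x·ln y = 9.0258.
Normal system: [[7.4774, 4.4308]; [4.4308, 4]]·[k, ln C]ᵀ = [9.0258, 5.8436]ᵀ.
Slope k = (n·Σln x·ln y − Σln x·Σln y)/(n·Σ(ln x)² − (Σln x)²) = (4·9.0258 − 4.4308·5.8436)/10.2775 = 0.99354; ln C = (Σln y − k·Σln x)/n = 0.36037.

k = 0.994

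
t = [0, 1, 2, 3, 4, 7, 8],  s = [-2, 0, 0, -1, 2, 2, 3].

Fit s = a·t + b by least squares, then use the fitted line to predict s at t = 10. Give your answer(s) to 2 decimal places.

With design matrix A, AᵀA = [[143, 25]; [25, 7]] and Aᵀs = [43, 4]ᵀ.
det = 143·7 − 25² = 376.
a = (43·7 − 25·4)/376 = 201/376; b = (143·4 − 25·43)/376 = -503/376.
At t = 10: ŝ = (201/376)·(10) + (-503/376)·(1) = 1507/376.

ŝ = 4.01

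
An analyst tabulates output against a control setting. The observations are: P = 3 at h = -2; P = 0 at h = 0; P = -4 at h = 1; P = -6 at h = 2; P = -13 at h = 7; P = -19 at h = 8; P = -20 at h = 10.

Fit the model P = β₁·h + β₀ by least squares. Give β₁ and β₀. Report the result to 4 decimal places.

Normal-equation sums: Σh·h = 222, Σh = 26, Σ1 = 7.
Moment sums: Σh·P = -465, ΣP = -59.
So XᵀX·[β₁, β₀]ᵀ = XᵀP: [[222, 26]; [26, 7]]·[β₁, β₀]ᵀ = [-465, -59]ᵀ.
Δ = 222·7 − 26² = 878.
β₁ = ((-465)·7 − 26·(-59))/878 = -1721/878; β₀ = (222·(-59) − 26·(-465))/878 = -504/439.

β₁ = -1.9601, β₀ = -1.1481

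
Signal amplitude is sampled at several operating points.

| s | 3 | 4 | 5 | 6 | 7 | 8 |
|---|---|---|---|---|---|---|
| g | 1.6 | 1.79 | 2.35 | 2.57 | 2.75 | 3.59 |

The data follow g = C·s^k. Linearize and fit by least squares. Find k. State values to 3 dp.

With ln gᵢ as the transformed response and ln sᵢ as the regressor:
Sums: Σln s = 9.9115, Σ(ln s)² = 17.0401, Σln g = 5.1403, Σln s·ln g = 9.0162.
Normal system: [[17.0401, 9.9115]; [9.9115, 6]]·[k, ln C]ᵀ = [9.0162, 5.1403]ᵀ.
Solving (det = 4.0036): k = 0.78661, ln C = -0.44270.

k = 0.787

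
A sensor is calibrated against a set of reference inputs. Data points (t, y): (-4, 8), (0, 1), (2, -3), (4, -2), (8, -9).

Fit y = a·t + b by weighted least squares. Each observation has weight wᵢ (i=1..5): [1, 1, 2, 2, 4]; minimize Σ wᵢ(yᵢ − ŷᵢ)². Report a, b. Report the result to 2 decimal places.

a = -1.32, b = 1.56

AᵀWA·[a, b]ᵀ = AᵀWy reads: 312·a + 40·b = -348;  40·a + 10·b = -37.
Eliminating b: 10·(row 1) − 40·(row 2) gives 1520·a = 10·(-348) − 40·(-37) = -2000, so a = -25/19.
Then b = ((-37) − 40·(-25/19))/10 = 297/190.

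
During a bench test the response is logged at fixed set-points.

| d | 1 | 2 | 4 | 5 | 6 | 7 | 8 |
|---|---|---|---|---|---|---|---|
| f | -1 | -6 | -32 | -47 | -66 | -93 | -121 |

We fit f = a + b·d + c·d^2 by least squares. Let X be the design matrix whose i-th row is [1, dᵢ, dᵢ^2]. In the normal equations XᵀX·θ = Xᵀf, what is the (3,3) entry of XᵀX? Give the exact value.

8691

Row 3 ↔ basis d^2, column 3 ↔ basis d^2, so (XᵀX)_{3,3} = Σᵢ (d^2)·(d^2) = (1)·(1) + (4)·(4) + (16)·(16) + (25)·(25) + (36)·(36) + (49)·(49) + (64)·(64) = 8691.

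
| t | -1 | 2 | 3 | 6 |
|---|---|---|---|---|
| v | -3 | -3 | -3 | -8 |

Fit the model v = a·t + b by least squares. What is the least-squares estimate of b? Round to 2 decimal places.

The normal system AᵀA·[a, b]ᵀ = Aᵀv is [[50, 10]; [10, 4]]·[a, b]ᵀ = [-60, -17]ᵀ.
Determinant 50·4 − 10² = 100.
a = ((-60)·4 − 10·(-17))/100 = -7/10; b = (50·(-17) − 10·(-60))/100 = -5/2.

b = -2.50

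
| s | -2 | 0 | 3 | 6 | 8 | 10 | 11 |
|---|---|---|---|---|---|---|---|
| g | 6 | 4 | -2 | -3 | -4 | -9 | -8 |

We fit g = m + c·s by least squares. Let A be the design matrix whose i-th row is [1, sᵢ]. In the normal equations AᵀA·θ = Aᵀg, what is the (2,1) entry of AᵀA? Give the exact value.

Row 2 ↔ basis s, column 1 ↔ basis 1, so (AᵀA)_{2,1} = Σᵢ s = (-2)·(1) + (0)·(1) + (3)·(1) + (6)·(1) + (8)·(1) + (10)·(1) + (11)·(1) = 36.

36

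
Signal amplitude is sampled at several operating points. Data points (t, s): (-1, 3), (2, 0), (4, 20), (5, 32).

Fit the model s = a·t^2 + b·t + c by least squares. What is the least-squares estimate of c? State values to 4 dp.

The normal system XᵀX·[a, b, c]ᵀ = Xᵀs is [[898, 196, 46]; [196, 46, 10]; [46, 10, 4]]·[a, b, c]ᵀ = [1123, 237, 55]ᵀ.
Solving the 3×3 system (Gaussian elimination) gives a = 83/44, b = -335/132, c = -211/132.

c = -1.5985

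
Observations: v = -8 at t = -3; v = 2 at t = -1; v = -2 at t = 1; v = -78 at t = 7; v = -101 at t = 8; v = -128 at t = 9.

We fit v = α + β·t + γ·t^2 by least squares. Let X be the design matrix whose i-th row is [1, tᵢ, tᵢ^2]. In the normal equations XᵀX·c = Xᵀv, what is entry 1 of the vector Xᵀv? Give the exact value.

Entry 1 ↔ basis 1, so (Xᵀv)_{1} = Σᵢ vᵢ = (1)·(-8) + (1)·(2) + (1)·(-2) + (1)·(-78) + (1)·(-101) + (1)·(-128) = -315.

-315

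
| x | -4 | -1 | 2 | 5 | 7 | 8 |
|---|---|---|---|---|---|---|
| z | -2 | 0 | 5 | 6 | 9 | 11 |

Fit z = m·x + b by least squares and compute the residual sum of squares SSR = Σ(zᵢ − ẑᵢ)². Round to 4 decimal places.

SSR = 3.6752

Setting ∂/∂m … = 0 gives: 159·m + 17·b = 199;  17·m + 6·b = 29.
Eliminating b: 6·(row 1) − 17·(row 2) gives 665·m = 6·199 − 17·29 = 701, so m = 701/665.
Then b = (29 − 17·(701/665))/6 = 1228/665.
Residuals: 246/665, -527/665, 139/133, -743/665, -30/133, 479/665; SSR = 2444/665.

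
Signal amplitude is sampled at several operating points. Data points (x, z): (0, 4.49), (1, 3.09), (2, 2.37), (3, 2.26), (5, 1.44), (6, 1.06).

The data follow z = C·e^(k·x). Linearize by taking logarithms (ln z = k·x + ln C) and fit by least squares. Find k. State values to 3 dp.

k = -0.221

Let Y = ln z. Fitting Y = k·x + ln C by least squares:
Σx = 17.0000, Σ(x)² = 75.0000, Σln z = 4.7312, Σx·ln z = 7.4729.
Equations: 75.0000·k + 17.0000·ln C = 7.4729;  17.0000·k + 6·ln C = 4.7312.
Slope k = (n·Σx·ln z − Σx·Σln z)/(n·Σ(x)² − (Σx)²) = (6·7.4729 − 17.0000·4.7312)/161.0000 = -0.22107; ln C = (Σln z − k·Σx)/n = 1.41491.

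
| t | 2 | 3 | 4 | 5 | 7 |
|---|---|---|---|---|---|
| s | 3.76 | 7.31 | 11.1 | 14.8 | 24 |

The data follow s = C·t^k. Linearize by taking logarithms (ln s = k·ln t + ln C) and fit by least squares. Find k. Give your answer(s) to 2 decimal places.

With ln sᵢ as the transformed response and ln tᵢ as the regressor:
Σln t = 6.7334, Σ(ln t)² = 9.9861, Σln s = 11.5933, Σln t·ln s = 16.9612.
Equations: 9.9861·k + 6.7334·ln C = 16.9612;  6.7334·k + 5·ln C = 11.5933.
Δ = 9.9861·5 − (6.7334)² = 4.5917; k = (16.9612·5 − 6.7334·11.5933)/4.5917 = 1.46869, ln C = (9.9861·11.5933 − 6.7334·16.9612)/4.5917 = 0.34080.

k = 1.47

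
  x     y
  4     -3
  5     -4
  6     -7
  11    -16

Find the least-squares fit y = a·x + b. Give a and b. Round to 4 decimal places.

Entries of AᵀA: Σx·x = 198, Σx = 26, Σ1 = 4.
Right-hand side: Σx·y = -250, Σy = -30.
So AᵀA·[a, b]ᵀ = Aᵀy: [[198, 26]; [26, 4]]·[a, b]ᵀ = [-250, -30]ᵀ.
Δ = 198·4 − 26² = 116.
a = ((-250)·4 − 26·(-30))/116 = -55/29; b = (198·(-30) − 26·(-250))/116 = 140/29.

a = -1.8966, b = 4.8276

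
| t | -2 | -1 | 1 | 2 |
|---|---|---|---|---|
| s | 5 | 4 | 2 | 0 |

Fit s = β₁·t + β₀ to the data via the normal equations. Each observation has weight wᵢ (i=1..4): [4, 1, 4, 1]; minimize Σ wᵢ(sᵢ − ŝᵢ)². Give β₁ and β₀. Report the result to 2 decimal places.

The normal system MᵀWM·[β₁, β₀]ᵀ = MᵀWs is [[25, -3]; [-3, 10]]·[β₁, β₀]ᵀ = [-36, 32]ᵀ.
det = 25·10 − (-3)² = 241.
β₁ = ((-36)·10 − (-3)·32)/241 = -264/241; β₀ = (25·32 − (-3)·(-36))/241 = 692/241.

β₁ = -1.10, β₀ = 2.87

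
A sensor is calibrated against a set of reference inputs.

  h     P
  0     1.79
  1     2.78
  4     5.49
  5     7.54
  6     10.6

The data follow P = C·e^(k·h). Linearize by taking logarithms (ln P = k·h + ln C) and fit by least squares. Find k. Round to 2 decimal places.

k = 0.28

Taking logs, ln P = k·h + ln C, so regress ln P on h.
XᵀX = [[78.0000, 16.0000]; [16.0000, 5]], rhs = [32.1004, 7.6887]ᵀ  (here Σh = 16.0000, Σ(h)² = 78.0000, Σln P = 7.6887, Σh·ln P = 32.1004).
Solving (det = 134.0000): k = 0.27973, ln C = 0.64261.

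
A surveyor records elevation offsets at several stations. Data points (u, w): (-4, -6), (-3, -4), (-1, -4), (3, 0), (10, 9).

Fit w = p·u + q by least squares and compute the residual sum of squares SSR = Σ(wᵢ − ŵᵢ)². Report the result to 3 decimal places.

Normal-equation sums: Σu·u = 135, Σu = 5, Σ1 = 5.
Moment sums: Σu·w = 130, Σw = -5.
Normal equations: [[135, 5]; [5, 5]]·[p, q]ᵀ = [130, -5]ᵀ.
Eliminating q: 5·(row 1) − 5·(row 2) gives 650·p = 5·130 − 5·(-5) = 675, so p = 27/26.
Then q = ((-5) − 5·(27/26))/5 = -53/26.
Residuals: 5/26, 15/13, -12/13, -14/13, 17/26; SSR = 99/26.

SSR = 3.808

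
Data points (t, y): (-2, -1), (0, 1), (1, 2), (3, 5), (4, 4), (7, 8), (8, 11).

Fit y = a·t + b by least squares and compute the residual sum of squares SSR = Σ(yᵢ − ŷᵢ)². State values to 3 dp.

Sums needed: Σt·t = 143, Σt = 21, Σ1 = 7.
And Σt·y = 179, Σy = 30.
So XᵀX·[a, b]ᵀ = Xᵀy: [[143, 21]; [21, 7]]·[a, b]ᵀ = [179, 30]ᵀ.
Eliminating b: 7·(row 1) − 21·(row 2) gives 560·a = 7·179 − 21·30 = 623, so a = 89/80.
Then b = (30 − 21·(89/80))/7 = 531/560.
Residuals: 31/112, 29/560, -17/280, 5/7, -783/560, -103/140, 129/112; SSR = 2473/560.

SSR = 4.416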